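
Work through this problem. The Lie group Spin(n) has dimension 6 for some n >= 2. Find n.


dim Spin(n) = dim so(n) = n(n-1)/2.
Solve n(n-1)/2 = 6, i.e. n^2 - n - 12 = 0.
Discriminant = 1 + 8*6 = 49
n = (1 + sqrt(49))/2 = (1 + 7)/2 = 4


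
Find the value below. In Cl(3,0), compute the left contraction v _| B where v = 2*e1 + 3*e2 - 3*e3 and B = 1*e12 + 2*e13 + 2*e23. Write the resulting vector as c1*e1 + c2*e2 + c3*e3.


Left contraction v _| B = <vB>_1 (grade-1 part of the geometric product vB).
Using e1_|e12 = e2, e2_|e12 = -e1, e1_|e13 = e3, e3_|e13 = -e1, e2_|e23 = e3, e3_|e23 = -e2:
e1 coeff: -v2*b12 - v3*b13 = -(3)*(1) - (-3)*(2) = 3
e2 coeff: v1*b12 - v3*b23 = (2)*(1) - (-3)*(2) = 8
e3 coeff: v1*b13 + v2*b23 = (2)*(2) + (3)*(2) = 10
v _| B = 3*e1 + 8*e2 + 10*e3


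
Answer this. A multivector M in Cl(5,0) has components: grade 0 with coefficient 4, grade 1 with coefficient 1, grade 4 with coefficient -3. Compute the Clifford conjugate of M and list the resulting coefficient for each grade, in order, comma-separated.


Clifford conjugate sign for grade k: (-1)^(k(k+1)/2)
Grade 0: (-1)^(0*1/2) = (-1)^0 = 1, coeff 4 -> 4
Grade 1: (-1)^(1*2/2) = (-1)^1 = -1, coeff 1 -> -1
Grade 4: (-1)^(4*5/2) = (-1)^10 = 1, coeff -3 -> -3
Conjugated coefficients: 4, -1, -3


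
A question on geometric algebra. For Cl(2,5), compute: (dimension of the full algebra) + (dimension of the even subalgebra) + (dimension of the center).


n = 2 + 5 = 7
Total dim = 2^7 = 128
Even subalgebra dim = 2^6 = 64
n is odd, so center dim = 2
Sum = 128 + 64 + 2 = 194


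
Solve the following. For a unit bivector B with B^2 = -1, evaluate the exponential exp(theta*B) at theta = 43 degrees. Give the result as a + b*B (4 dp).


For a unit bivector B with B^2 = -1, the exponential series gives
e^(theta*B) = cos(theta) + sin(theta)*B (the GA analogue of Euler's formula).
theta = 43 degrees = 0.750492 rad
cos(43 deg) = 0.7314
sin(43 deg) = 0.6820
exp(theta*B) = 0.7314 + 0.6820*B


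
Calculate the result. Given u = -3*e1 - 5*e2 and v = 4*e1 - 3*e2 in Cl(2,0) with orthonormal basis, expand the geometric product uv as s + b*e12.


Expand: (-3*e1 - 5*e2)(4*e1 - 3*e2)
= (-3)*4*e1e1 + (-3)*(-3)*e1e2 + (-5)*4*e2e1 + (-5)*(-3)*e2e2
Using e1^2 = e2^2 = 1, e2e1 = -e1e2:
Scalar part s = (-3)*4 + (-5)*(-3) = -12 + 15 = 3
Bivector part b = (-3)*(-3) - (-5)*4 = 9 - (-20) = 29
uv = 3 + 29*e12


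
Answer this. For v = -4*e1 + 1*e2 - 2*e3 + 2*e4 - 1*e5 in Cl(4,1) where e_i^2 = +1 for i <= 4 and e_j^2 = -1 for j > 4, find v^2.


v^2 = sum of c_i^2 * e_i^2
Positive signature terms (e_i^2 = +1): (-4)^2 + 1^2 + (-2)^2 + 2^2 = 25
Negative signature terms (e_j^2 = -1): (-1)^2 = 1
v^2 = 25 - 1 = 24


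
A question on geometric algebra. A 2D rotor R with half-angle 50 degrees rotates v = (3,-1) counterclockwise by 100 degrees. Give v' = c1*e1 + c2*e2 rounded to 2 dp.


Rotor R = cos(50deg) - sin(50deg)*e12
Rotation angle theta = 2 * 50 = 100 degrees
v' = R*v*~R rotates v by theta.
cos(100deg) = -0.1736, sin(100deg) = 0.9848
v'_1 = 3*cos(100deg) - (-1)*sin(100deg)
= 3*(-0.1736) - (-1)*0.9848
= 0.46
v'_2 = 3*sin(100deg) + (-1)*cos(100deg)
= 3*0.9848 + (-1)*(-0.1736)
= 3.13
v' = 0.46*e1 + 3.13*e2


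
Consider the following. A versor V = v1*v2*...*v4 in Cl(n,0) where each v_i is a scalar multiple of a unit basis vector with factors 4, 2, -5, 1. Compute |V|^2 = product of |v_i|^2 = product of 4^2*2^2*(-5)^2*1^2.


Each vector v_i has |v_i|^2 = s_i^2
Squared scales: 4^2 = 16, 2^2 = 4, (-5)^2 = 25, 1^2 = 1
|V|^2 = 16 * 4 * 25 * 1
= 1600


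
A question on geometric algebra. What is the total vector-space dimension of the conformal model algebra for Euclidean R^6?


The conformal model of R^6 uses Cl(7,1): the 6 Euclidean generators plus two extra orthogonal generators e+ (e+^2 = +1) and e- (e-^2 = -1), from which the null vectors e0, einf are built.
Number of generators m = 6 + 2 = 8.
dim Cl(p,q) = 2^m = 2^8 = 256


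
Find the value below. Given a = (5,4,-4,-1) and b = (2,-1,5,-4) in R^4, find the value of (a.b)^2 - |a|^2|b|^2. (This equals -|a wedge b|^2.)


a . b = 5*2 + 4*(-1) + (-4)*5 + (-1)*(-4)
= 10 + (-4) + (-20) + 4 = -10
|a|^2 = 5^2 + 4^2 + (-4)^2 + (-1)^2 = 58
|b|^2 = 2^2 + (-1)^2 + 5^2 + (-4)^2 = 46
(a.b)^2 = (-10)^2 = 100
|a|^2 * |b|^2 = 58 * 46 = 2668
Result = 100 - 2668 = -2568


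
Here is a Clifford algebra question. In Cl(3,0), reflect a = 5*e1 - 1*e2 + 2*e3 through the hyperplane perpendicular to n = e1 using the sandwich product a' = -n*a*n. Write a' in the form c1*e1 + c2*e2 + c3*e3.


Reflection formula: a' = -n*a*n, with n = e1 (unit vector, n^2 = 1).
For reflection through hyperplane perp to e1:
The component along e1 flips sign, others stay.
a = (5, -1, 2)
a' = (-5, -1, 2)
a' = -5*e1 - 1*e2 + 2*e3


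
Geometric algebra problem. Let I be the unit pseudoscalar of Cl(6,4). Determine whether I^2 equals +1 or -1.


The pseudoscalar I = e1...e_n (product of all n generators) of Cl(p,q) satisfies I^2 = (-1)^(q + n(n-1)/2).
p = 6, q = 4, n = p + q = 10
n(n-1)/2 = 10 * 9 / 2 = 45
Exponent = q + n(n-1)/2 = 4 + 45 = 49
I^2 = (-1)^49 = -1


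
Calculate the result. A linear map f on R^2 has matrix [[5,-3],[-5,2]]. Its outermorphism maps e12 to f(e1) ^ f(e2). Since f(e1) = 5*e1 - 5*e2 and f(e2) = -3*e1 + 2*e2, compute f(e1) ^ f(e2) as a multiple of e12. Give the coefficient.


The outermorphism of a linear map f sends e1^e2 to f(e1)^f(e2).
f(e1) = 5*e1 - 5*e2
f(e2) = -3*e1 + 2*e2
f(e1) ^ f(e2) = (5*e1 - 5*e2) ^ (-3*e1 + 2*e2)
= 5*2*e12 + (-5)*(-3)*e21
= (10 - 15)*e12
= -5*e12
Coefficient = -5


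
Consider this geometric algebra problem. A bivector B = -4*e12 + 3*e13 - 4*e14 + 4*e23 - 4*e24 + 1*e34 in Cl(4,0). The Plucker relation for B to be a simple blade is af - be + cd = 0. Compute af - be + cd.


Plucker relation: af - be + cd
a*f = (-4)*1 = -4
b*e = 3*(-4) = -12
c*d = (-4)*4 = -16
af - be + cd = -4 - (-12) + (-16)
= -8


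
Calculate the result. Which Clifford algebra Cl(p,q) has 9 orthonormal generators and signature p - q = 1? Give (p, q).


We need p + q = 9 and p - q = 1.
Adding: 2p = 9 + 1 = 10, so p = 5.
Then q = 9 - 5 = 4.
(p, q) = (5, 4)


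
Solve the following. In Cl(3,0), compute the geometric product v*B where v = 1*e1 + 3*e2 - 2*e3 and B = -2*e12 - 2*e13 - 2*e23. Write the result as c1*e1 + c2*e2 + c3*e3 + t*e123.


vB has grade-1 (vector) and grade-3 (trivector) parts: vB = (v _| B) + (v ^ B).
Vector part <vB>_1:
  e1: -v2*b12 - v3*b13 = -(3)*(-2) - (-2)*(-2) = 2
  e2: v1*b12 - v3*b23 = (1)*(-2) - (-2)*(-2) = -6
  e3: v1*b13 + v2*b23 = (1)*(-2) + (3)*(-2) = -8
Trivector part <vB>_3:
  e123: v1*b23 - v2*b13 + v3*b12 = (1)*(-2) - (3)*(-2) + (-2)*(-2) = 8
vB = 2*e1 - 6*e2 - 8*e3 + 8*e123


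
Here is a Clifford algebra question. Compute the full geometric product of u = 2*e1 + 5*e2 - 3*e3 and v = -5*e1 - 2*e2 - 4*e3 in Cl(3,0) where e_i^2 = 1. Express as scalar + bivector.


In Cl(3,0): e_i^2 = 1, e_ie_j = -e_je_i for i != j.
Scalar part = u . v = 2*(-5) + 5*(-2) + (-3)*(-4)
= -10 + (-10) + 12 = -8
e12 coeff = 2*(-2) - 5*(-5) = -4 - (-25) = 21
e13 coeff = 2*(-4) - (-3)*(-5) = -8 - 15 = -23
e23 coeff = 5*(-4) - (-3)*(-2) = -20 - 6 = -26
uv = -8 + 21*e12 - 23*e13 - 26*e23


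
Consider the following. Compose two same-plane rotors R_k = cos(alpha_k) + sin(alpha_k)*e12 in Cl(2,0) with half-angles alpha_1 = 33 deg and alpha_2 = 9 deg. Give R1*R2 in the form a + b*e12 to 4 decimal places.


Same-plane rotors commute and their half-angles add:
R1*R2 = cos(a1 + a2) + sin(a1 + a2)*e12.
a1 + a2 = 33 + 9 = 42 deg
cos(42 deg) = 0.7431
sin(42 deg) = 0.6691
R1*R2 = 0.7431 + 0.6691*e12


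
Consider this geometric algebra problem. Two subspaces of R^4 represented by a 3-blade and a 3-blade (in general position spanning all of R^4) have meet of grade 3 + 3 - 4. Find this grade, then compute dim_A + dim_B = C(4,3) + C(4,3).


Meet grade = grade(A) + grade(B) - n
= 3 + 3 - 4 = 2
C(4,3) = 4
C(4,3) = 4
dim_A + dim_B = 4 + 4 = 8


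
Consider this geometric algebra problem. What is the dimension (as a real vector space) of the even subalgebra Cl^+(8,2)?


Even subalgebra dimension = 2^(n-1)
n = 8 + 2 = 10
2^(10 - 1) = 2^9 = 512
Verification: sum of C(10,k) for even k = 1 + 45 + 210 + 210 + 45 + 1 = 512
Result = 512


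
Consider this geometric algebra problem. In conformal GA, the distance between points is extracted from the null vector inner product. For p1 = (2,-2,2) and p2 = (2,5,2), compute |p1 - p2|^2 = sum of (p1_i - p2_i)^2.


p1 - p2 = (0, -7, 0)
|p1 - p2|^2 = 0^2 + (-7)^2 + 0^2
= 0 + 49 + 0
= 49


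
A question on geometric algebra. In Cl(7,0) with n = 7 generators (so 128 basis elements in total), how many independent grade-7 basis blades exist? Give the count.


Number of grade-k basis blades in Cl(p,q) with n = p + q is C(n, k).
n = 7 + 0 = 7
C(7, 7) = 7! / (7! * 0!)
= 5040 / (5040 * 1)
= 1


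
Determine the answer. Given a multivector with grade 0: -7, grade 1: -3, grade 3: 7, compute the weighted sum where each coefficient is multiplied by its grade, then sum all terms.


Grade-weighted sum = sum of grade_k * coefficient_k
0*(-7) = 0
1*(-3) = -3
3*7 = 21
Total = 0 + (-3) + 21 = 18


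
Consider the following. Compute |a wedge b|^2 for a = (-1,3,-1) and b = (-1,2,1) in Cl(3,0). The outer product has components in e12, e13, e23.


a wedge b = (a1*b2 - a2*b1)*e12 + (a1*b3 - a3*b1)*e13 + (a2*b3 - a3*b2)*e23
e12 coeff: (-1)*2 - 3*(-1) = -2 - (-3) = 1
e13 coeff: (-1)*1 - (-1)*(-1) = -1 - 1 = -2
e23 coeff: 3*1 - (-1)*2 = 3 - (-2) = 5
|a wedge b|^2 = 1^2 + (-2)^2 + 5^2
= 1 + 4 + 25
= 30


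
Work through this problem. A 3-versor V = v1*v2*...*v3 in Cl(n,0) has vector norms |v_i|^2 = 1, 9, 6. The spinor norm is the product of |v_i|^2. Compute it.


Spinor norm N(V) = |v1|^2 * |v2|^2 * ... * |v3|^2
= 1 * 9 * 6
Running product: 1, 9, 54
N(V) = 54


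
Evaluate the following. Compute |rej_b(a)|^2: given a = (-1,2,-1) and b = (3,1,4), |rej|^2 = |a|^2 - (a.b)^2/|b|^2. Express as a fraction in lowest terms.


|a|^2 = (-1)^2 + 2^2 + (-1)^2 = 6
|b|^2 = 3^2 + 1^2 + 4^2 = 26
a . b = (-1)*3 + 2*1 + (-1)*4 = -5
(a.b)^2 = (-5)^2 = 25
|rej|^2 = 6 - 25/26
= (156 - 25)/26
= 131/26
In lowest terms: 131/26


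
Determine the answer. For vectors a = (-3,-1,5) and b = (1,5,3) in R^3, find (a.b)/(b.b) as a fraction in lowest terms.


Projection coefficient = (a . b) / (b . b)
a . b = (-3)*1 + (-1)*5 + 5*3
= -3 + (-5) + 15 = 7
b . b = 1^2 + 5^2 + 3^2
= 1 + 25 + 9 = 35
Coefficient = 7/35
In lowest terms: 1/5


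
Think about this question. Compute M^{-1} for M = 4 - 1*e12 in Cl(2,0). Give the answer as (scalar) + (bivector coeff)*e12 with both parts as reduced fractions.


M = 4 - 1*e12, where e12^2 = -1.
Since M commutes with its reverse ~M = a - b*e12, M * ~M = a^2 - b^2*e12^2 = a^2 + b^2.
So M^{-1} = ~M / (a^2 + b^2) = (a - b*e12)/(a^2 + b^2).
a^2 + b^2 = 16 + 1 = 17
Scalar part = 4/17 = 4/17
Bivector coeff = 1/17 = 1/17
M^{-1} = 4/17 + 1/17*e12


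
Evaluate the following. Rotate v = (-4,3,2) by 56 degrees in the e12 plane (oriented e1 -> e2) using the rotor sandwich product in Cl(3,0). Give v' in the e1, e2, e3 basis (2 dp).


Rotor R = cos(28deg) - sin(28deg)*e12
Rotation angle theta = 2 * 28 = 56 degrees in the e12 plane (e1 -> e2).
The component perpendicular to the plane (e3) is invariant: v'_3 = v3 = 2.00
cos(56deg) = 0.5592, sin(56deg) = 0.8290
v'_1 = v1*cos(theta) - v2*sin(theta) = -4*0.5592 - 3*0.8290 = -4.72
v'_2 = v1*sin(theta) + v2*cos(theta) = -4*0.8290 + 3*0.5592 = -1.64
v' = -4.72*e1 - 1.64*e2 + 2.00*e3


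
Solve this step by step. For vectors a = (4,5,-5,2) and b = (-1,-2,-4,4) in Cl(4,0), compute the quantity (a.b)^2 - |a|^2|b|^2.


a . b = 4*(-1) + 5*(-2) + (-5)*(-4) + 2*4
= -4 + (-10) + 20 + 8 = 14
|a|^2 = 4^2 + 5^2 + (-5)^2 + 2^2 = 70
|b|^2 = (-1)^2 + (-2)^2 + (-4)^2 + 4^2 = 37
(a.b)^2 = 14^2 = 196
|a|^2 * |b|^2 = 70 * 37 = 2590
Result = 196 - 2590 = -2394


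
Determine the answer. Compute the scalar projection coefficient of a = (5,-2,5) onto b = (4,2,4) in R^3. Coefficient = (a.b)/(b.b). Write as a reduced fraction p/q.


Projection coefficient = (a . b) / (b . b)
a . b = 5*4 + (-2)*2 + 5*4
= 20 + (-4) + 20 = 36
b . b = 4^2 + 2^2 + 4^2
= 16 + 4 + 16 = 36
Coefficient = 36/36
In lowest terms: 1/1


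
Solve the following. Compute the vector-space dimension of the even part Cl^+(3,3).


Even subalgebra dimension = 2^(n-1)
n = 3 + 3 = 6
2^(6 - 1) = 2^5 = 32
Verification: sum of C(6,k) for even k = 1 + 15 + 15 + 1 = 32
Result = 32


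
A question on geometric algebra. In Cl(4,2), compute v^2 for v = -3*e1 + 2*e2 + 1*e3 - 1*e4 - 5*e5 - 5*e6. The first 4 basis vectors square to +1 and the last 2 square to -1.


v^2 = sum of c_i^2 * e_i^2
Positive signature terms (e_i^2 = +1): (-3)^2 + 2^2 + 1^2 + (-1)^2 = 15
Negative signature terms (e_j^2 = -1): (-5)^2 + (-5)^2 = 50
v^2 = 15 - 50 = -35


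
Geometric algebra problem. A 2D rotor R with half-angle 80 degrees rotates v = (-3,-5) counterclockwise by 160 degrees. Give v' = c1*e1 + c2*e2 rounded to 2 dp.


Rotor R = cos(80deg) - sin(80deg)*e12
Rotation angle theta = 2 * 80 = 160 degrees
v' = R*v*~R rotates v by theta.
cos(160deg) = -0.9397, sin(160deg) = 0.3420
v'_1 = -3*cos(160deg) - (-5)*sin(160deg)
= -3*(-0.9397) - (-5)*0.3420
= 4.53
v'_2 = -3*sin(160deg) + (-5)*cos(160deg)
= -3*0.3420 + (-5)*(-0.9397)
= 3.67
v' = 4.53*e1 + 3.67*e2


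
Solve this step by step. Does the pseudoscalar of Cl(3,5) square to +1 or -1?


The pseudoscalar I = e1...e_n (product of all n generators) of Cl(p,q) satisfies I^2 = (-1)^(q + n(n-1)/2).
p = 3, q = 5, n = p + q = 8
n(n-1)/2 = 8 * 7 / 2 = 28
Exponent = q + n(n-1)/2 = 5 + 28 = 33
I^2 = (-1)^33 = -1


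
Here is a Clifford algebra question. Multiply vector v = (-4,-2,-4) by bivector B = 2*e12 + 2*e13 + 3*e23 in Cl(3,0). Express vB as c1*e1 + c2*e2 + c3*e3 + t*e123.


vB has grade-1 (vector) and grade-3 (trivector) parts: vB = (v _| B) + (v ^ B).
Vector part <vB>_1:
  e1: -v2*b12 - v3*b13 = -(-2)*(2) - (-4)*(2) = 12
  e2: v1*b12 - v3*b23 = (-4)*(2) - (-4)*(3) = 4
  e3: v1*b13 + v2*b23 = (-4)*(2) + (-2)*(3) = -14
Trivector part <vB>_3:
  e123: v1*b23 - v2*b13 + v3*b12 = (-4)*(3) - (-2)*(2) + (-4)*(2) = -16
vB = 12*e1 + 4*e2 - 14*e3 - 16*e123


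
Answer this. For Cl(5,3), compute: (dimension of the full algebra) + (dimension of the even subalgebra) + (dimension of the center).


n = 5 + 3 = 8
Total dim = 2^8 = 256
Even subalgebra dim = 2^7 = 128
n is even, so center dim = 1
Sum = 256 + 128 + 1 = 385


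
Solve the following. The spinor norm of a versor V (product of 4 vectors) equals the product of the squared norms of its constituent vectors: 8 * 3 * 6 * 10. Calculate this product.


Spinor norm N(V) = |v1|^2 * |v2|^2 * ... * |v4|^2
= 8 * 3 * 6 * 10
Running product: 8, 24, 144, 1440
N(V) = 1440


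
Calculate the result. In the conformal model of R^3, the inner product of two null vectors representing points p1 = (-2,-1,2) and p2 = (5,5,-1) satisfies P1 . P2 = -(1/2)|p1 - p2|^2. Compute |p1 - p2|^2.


p1 - p2 = (-7, -6, 3)
|p1 - p2|^2 = (-7)^2 + (-6)^2 + 3^2
= 49 + 36 + 9
= 94


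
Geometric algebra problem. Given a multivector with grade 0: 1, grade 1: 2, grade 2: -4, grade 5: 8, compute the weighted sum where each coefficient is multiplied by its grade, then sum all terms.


Grade-weighted sum = sum of grade_k * coefficient_k
0*1 = 0
1*2 = 2
2*(-4) = -8
5*8 = 40
Total = 0 + 2 + (-8) + 40 = 34


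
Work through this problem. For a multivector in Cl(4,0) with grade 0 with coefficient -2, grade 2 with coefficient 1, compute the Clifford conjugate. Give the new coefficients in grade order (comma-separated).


Clifford conjugate sign for grade k: (-1)^(k(k+1)/2)
Grade 0: (-1)^(0*1/2) = (-1)^0 = 1, coeff -2 -> -2
Grade 2: (-1)^(2*3/2) = (-1)^3 = -1, coeff 1 -> -1
Conjugated coefficients: -2, -1


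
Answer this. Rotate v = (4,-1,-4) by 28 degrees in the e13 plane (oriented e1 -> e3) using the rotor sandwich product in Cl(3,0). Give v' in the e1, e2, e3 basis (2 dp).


Rotor R = cos(14deg) - sin(14deg)*e13
Rotation angle theta = 2 * 14 = 28 degrees in the e13 plane (e1 -> e3).
The component perpendicular to the plane (e2) is invariant: v'_2 = v2 = -1.00
cos(28deg) = 0.8829, sin(28deg) = 0.4695
v'_1 = v1*cos(theta) - v3*sin(theta) = 4*0.8829 - (-4)*0.4695 = 5.41
v'_3 = v1*sin(theta) + v3*cos(theta) = 4*0.4695 + (-4)*0.8829 = -1.65
v' = 5.41*e1 - 1.00*e2 - 1.65*e3


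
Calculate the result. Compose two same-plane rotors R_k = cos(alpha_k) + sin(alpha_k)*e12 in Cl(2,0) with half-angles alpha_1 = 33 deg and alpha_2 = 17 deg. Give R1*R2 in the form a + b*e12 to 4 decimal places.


Same-plane rotors commute and their half-angles add:
R1*R2 = cos(a1 + a2) + sin(a1 + a2)*e12.
a1 + a2 = 33 + 17 = 50 deg
cos(50 deg) = 0.6428
sin(50 deg) = 0.7660
R1*R2 = 0.6428 + 0.7660*e12


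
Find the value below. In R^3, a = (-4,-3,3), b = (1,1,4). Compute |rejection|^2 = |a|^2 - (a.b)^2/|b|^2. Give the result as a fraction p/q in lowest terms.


|a|^2 = (-4)^2 + (-3)^2 + 3^2 = 34
|b|^2 = 1^2 + 1^2 + 4^2 = 18
a . b = (-4)*1 + (-3)*1 + 3*4 = 5
(a.b)^2 = 5^2 = 25
|rej|^2 = 34 - 25/18
= (612 - 25)/18
= 587/18
In lowest terms: 587/18


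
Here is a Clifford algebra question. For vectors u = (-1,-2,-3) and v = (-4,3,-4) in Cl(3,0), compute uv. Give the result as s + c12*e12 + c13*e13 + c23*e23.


In Cl(3,0): e_i^2 = 1, e_ie_j = -e_je_i for i != j.
Scalar part = u . v = (-1)*(-4) + (-2)*3 + (-3)*(-4)
= 4 + (-6) + 12 = 10
e12 coeff = (-1)*3 - (-2)*(-4) = -3 - 8 = -11
e13 coeff = (-1)*(-4) - (-3)*(-4) = 4 - 12 = -8
e23 coeff = (-2)*(-4) - (-3)*3 = 8 - (-9) = 17
uv = 10 - 11*e12 - 8*e13 + 17*e23


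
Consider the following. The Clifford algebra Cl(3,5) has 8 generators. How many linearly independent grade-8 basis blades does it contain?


Number of grade-k basis blades in Cl(p,q) with n = p + q is C(n, k).
n = 3 + 5 = 8
C(8, 8) = 8! / (8! * 0!)
= 40320 / (40320 * 1)
= 1


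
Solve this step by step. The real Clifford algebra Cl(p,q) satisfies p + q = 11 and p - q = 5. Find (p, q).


We need p + q = 11 and p - q = 5.
Adding: 2p = 11 + 5 = 16, so p = 8.
Then q = 11 - 8 = 3.
(p, q) = (8, 3)


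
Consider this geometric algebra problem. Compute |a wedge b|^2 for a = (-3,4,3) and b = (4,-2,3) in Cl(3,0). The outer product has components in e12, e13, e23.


a wedge b = (a1*b2 - a2*b1)*e12 + (a1*b3 - a3*b1)*e13 + (a2*b3 - a3*b2)*e23
e12 coeff: (-3)*(-2) - 4*4 = 6 - 16 = -10
e13 coeff: (-3)*3 - 3*4 = -9 - 12 = -21
e23 coeff: 4*3 - 3*(-2) = 12 - (-6) = 18
|a wedge b|^2 = (-10)^2 + (-21)^2 + 18^2
= 100 + 441 + 324
= 865


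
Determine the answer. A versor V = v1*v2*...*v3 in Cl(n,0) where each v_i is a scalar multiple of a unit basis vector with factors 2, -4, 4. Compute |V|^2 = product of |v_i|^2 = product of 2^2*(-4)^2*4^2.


Each vector v_i has |v_i|^2 = s_i^2
Squared scales: 2^2 = 4, (-4)^2 = 16, 4^2 = 16
|V|^2 = 4 * 16 * 16
= 1024


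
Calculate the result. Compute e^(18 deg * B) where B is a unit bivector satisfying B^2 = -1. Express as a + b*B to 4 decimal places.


For a unit bivector B with B^2 = -1, the exponential series gives
e^(theta*B) = cos(theta) + sin(theta)*B (the GA analogue of Euler's formula).
theta = 18 degrees = 0.314159 rad
cos(18 deg) = 0.9511
sin(18 deg) = 0.3090
exp(theta*B) = 0.9511 + 0.3090*B


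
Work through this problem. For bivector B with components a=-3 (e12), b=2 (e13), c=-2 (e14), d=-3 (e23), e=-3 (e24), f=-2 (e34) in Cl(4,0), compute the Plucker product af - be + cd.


Plucker relation: af - be + cd
a*f = (-3)*(-2) = 6
b*e = 2*(-3) = -6
c*d = (-2)*(-3) = 6
af - be + cd = 6 - (-6) + 6
= 18


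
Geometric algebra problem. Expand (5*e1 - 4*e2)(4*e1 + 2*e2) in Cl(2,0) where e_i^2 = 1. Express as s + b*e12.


Expand: (5*e1 - 4*e2)(4*e1 + 2*e2)
= 5*4*e1e1 + 5*2*e1e2 + (-4)*4*e2e1 + (-4)*2*e2e2
Using e1^2 = e2^2 = 1, e2e1 = -e1e2:
Scalar part s = 5*4 + (-4)*2 = 20 + (-8) = 12
Bivector part b = 5*2 - (-4)*4 = 10 - (-16) = 26
uv = 12 + 26*e12


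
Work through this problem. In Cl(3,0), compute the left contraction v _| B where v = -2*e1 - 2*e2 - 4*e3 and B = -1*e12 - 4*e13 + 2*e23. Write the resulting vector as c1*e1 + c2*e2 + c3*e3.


Left contraction v _| B = <vB>_1 (grade-1 part of the geometric product vB).
Using e1_|e12 = e2, e2_|e12 = -e1, e1_|e13 = e3, e3_|e13 = -e1, e2_|e23 = e3, e3_|e23 = -e2:
e1 coeff: -v2*b12 - v3*b13 = -(-2)*(-1) - (-4)*(-4) = -18
e2 coeff: v1*b12 - v3*b23 = (-2)*(-1) - (-4)*(2) = 10
e3 coeff: v1*b13 + v2*b23 = (-2)*(-4) + (-2)*(2) = 4
v _| B = -18*e1 + 10*e2 + 4*e3


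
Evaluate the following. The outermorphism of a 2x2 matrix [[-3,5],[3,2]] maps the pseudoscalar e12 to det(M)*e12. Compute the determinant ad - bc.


The outermorphism of a linear map f sends e1^e2 to f(e1)^f(e2).
f(e1) = -3*e1 + 3*e2
f(e2) = 5*e1 + 2*e2
f(e1) ^ f(e2) = (-3*e1 + 3*e2) ^ (5*e1 + 2*e2)
= (-3)*2*e12 + 3*5*e21
= (-6 - 15)*e12
= -21*e12
Coefficient = -21


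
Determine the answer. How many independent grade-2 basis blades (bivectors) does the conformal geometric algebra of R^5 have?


The conformal model of R^5 uses Cl(6,1) with m = 5 + 2 = 7 generators.
Number of grade-2 blades = C(m, 2) = C(7, 2)
= 7*6/2 = 21


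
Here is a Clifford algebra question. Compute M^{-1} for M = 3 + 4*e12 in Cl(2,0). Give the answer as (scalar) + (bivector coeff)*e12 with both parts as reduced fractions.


M = 3 + 4*e12, where e12^2 = -1.
Since M commutes with its reverse ~M = a - b*e12, M * ~M = a^2 - b^2*e12^2 = a^2 + b^2.
So M^{-1} = ~M / (a^2 + b^2) = (a - b*e12)/(a^2 + b^2).
a^2 + b^2 = 9 + 16 = 25
Scalar part = 3/25 = 3/25
Bivector coeff = -4/25 = -4/25
M^{-1} = 3/25 - 4/25*e12


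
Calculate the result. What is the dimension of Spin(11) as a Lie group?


Spin(n) double-covers SO(n); both have Lie algebra so(n) of dimension n(n-1)/2.
n = 11
n(n-1) = 11 * 10 = 110
dim Spin(11) = 110/2 = 55


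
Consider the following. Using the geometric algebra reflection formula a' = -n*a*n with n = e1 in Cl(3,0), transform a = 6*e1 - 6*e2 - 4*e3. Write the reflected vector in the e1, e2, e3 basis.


Reflection formula: a' = -n*a*n, with n = e1 (unit vector, n^2 = 1).
For reflection through hyperplane perp to e1:
The component along e1 flips sign, others stay.
a = (6, -6, -4)
a' = (-6, -6, -4)
a' = -6*e1 - 6*e2 - 4*e3


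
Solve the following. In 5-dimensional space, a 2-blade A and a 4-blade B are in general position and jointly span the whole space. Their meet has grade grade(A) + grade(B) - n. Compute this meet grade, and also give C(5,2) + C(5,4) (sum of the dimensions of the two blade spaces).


Meet grade = grade(A) + grade(B) - n
= 2 + 4 - 5 = 1
C(5,2) = 10
C(5,4) = 5
dim_A + dim_B = 10 + 5 = 15


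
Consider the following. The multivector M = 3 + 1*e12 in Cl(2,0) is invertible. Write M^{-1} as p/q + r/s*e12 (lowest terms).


M = 3 + 1*e12, where e12^2 = -1.
Since M commutes with its reverse ~M = a - b*e12, M * ~M = a^2 - b^2*e12^2 = a^2 + b^2.
So M^{-1} = ~M / (a^2 + b^2) = (a - b*e12)/(a^2 + b^2).
a^2 + b^2 = 9 + 1 = 10
Scalar part = 3/10 = 3/10
Bivector coeff = -1/10 = -1/10
M^{-1} = 3/10 - 1/10*e12


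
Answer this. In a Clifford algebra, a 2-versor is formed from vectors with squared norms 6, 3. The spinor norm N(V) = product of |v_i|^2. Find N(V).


Spinor norm N(V) = |v1|^2 * |v2|^2 * ... * |v2|^2
= 6 * 3
Running product: 6, 18
N(V) = 18


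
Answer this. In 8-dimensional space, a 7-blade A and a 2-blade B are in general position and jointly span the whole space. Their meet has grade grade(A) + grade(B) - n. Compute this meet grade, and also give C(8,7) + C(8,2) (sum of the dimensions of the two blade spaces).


Meet grade = grade(A) + grade(B) - n
= 7 + 2 - 8 = 1
C(8,7) = 8
C(8,2) = 28
dim_A + dim_B = 8 + 28 = 36


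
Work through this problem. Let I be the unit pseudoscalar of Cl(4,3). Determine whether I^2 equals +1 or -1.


The pseudoscalar I = e1...e_n (product of all n generators) of Cl(p,q) satisfies I^2 = (-1)^(q + n(n-1)/2).
p = 4, q = 3, n = p + q = 7
n(n-1)/2 = 7 * 6 / 2 = 21
Exponent = q + n(n-1)/2 = 3 + 21 = 24
I^2 = (-1)^24 = +1


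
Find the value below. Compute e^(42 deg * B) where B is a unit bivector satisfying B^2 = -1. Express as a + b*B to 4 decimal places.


For a unit bivector B with B^2 = -1, the exponential series gives
e^(theta*B) = cos(theta) + sin(theta)*B (the GA analogue of Euler's formula).
theta = 42 degrees = 0.733038 rad
cos(42 deg) = 0.7431
sin(42 deg) = 0.6691
exp(theta*B) = 0.7431 + 0.6691*B


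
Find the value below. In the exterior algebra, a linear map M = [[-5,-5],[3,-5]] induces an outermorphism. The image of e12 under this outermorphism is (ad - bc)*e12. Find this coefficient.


The outermorphism of a linear map f sends e1^e2 to f(e1)^f(e2).
f(e1) = -5*e1 + 3*e2
f(e2) = -5*e1 - 5*e2
f(e1) ^ f(e2) = (-5*e1 + 3*e2) ^ (-5*e1 - 5*e2)
= (-5)*(-5)*e12 + 3*(-5)*e21
= (25 - (-15))*e12
= 40*e12
Coefficient = 40


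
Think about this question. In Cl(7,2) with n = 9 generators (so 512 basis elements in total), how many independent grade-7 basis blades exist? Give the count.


Number of grade-k basis blades in Cl(p,q) with n = p + q is C(n, k).
n = 7 + 2 = 9
C(9, 7) = 9! / (7! * 2!)
= 362880 / (5040 * 2)
= 36


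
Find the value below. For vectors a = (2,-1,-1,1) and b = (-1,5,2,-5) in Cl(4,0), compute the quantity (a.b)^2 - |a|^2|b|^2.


a . b = 2*(-1) + (-1)*5 + (-1)*2 + 1*(-5)
= -2 + (-5) + (-2) + (-5) = -14
|a|^2 = 2^2 + (-1)^2 + (-1)^2 + 1^2 = 7
|b|^2 = (-1)^2 + 5^2 + 2^2 + (-5)^2 = 55
(a.b)^2 = (-14)^2 = 196
|a|^2 * |b|^2 = 7 * 55 = 385
Result = 196 - 385 = -189


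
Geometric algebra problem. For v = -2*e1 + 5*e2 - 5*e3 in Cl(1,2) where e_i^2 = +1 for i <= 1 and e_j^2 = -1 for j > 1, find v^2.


v^2 = sum of c_i^2 * e_i^2
Positive signature terms (e_i^2 = +1): (-2)^2 = 4
Negative signature terms (e_j^2 = -1): 5^2 + (-5)^2 = 50
v^2 = 4 - 50 = -46


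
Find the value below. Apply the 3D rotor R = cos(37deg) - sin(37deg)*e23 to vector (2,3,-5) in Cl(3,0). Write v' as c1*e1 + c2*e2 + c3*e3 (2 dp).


Rotor R = cos(37deg) - sin(37deg)*e23
Rotation angle theta = 2 * 37 = 74 degrees in the e23 plane (e2 -> e3).
The component perpendicular to the plane (e1) is invariant: v'_1 = v1 = 2.00
cos(74deg) = 0.2756, sin(74deg) = 0.9613
v'_2 = v2*cos(theta) - v3*sin(theta) = 3*0.2756 - (-5)*0.9613 = 5.63
v'_3 = v2*sin(theta) + v3*cos(theta) = 3*0.9613 + (-5)*0.2756 = 1.51
v' = 2.00*e1 + 5.63*e2 + 1.51*e3


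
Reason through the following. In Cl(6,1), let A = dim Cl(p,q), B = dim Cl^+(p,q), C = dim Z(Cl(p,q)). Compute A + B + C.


n = 6 + 1 = 7
Total dim = 2^7 = 128
Even subalgebra dim = 2^6 = 64
n is odd, so center dim = 2
Sum = 128 + 64 + 2 = 194


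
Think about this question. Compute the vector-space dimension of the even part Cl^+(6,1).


Even subalgebra dimension = 2^(n-1)
n = 6 + 1 = 7
2^(7 - 1) = 2^6 = 64
Verification: sum of C(7,k) for even k = 1 + 21 + 35 + 7 = 64
Result = 64


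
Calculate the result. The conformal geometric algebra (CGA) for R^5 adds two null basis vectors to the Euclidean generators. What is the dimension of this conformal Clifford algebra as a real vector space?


The conformal model of R^5 uses Cl(6,1): the 5 Euclidean generators plus two extra orthogonal generators e+ (e+^2 = +1) and e- (e-^2 = -1), from which the null vectors e0, einf are built.
Number of generators m = 5 + 2 = 7.
dim Cl(p,q) = 2^m = 2^7 = 128


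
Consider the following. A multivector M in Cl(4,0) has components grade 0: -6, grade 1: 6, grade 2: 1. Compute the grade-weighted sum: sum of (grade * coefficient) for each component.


Grade-weighted sum = sum of grade_k * coefficient_k
0*(-6) = 0
1*6 = 6
2*1 = 2
Total = 0 + 6 + 2 = 8


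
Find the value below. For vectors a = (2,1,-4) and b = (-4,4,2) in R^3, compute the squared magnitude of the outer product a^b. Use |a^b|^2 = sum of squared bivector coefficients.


a wedge b = (a1*b2 - a2*b1)*e12 + (a1*b3 - a3*b1)*e13 + (a2*b3 - a3*b2)*e23
e12 coeff: 2*4 - 1*(-4) = 8 - (-4) = 12
e13 coeff: 2*2 - (-4)*(-4) = 4 - 16 = -12
e23 coeff: 1*2 - (-4)*4 = 2 - (-16) = 18
|a wedge b|^2 = 12^2 + (-12)^2 + 18^2
= 144 + 144 + 324
= 612


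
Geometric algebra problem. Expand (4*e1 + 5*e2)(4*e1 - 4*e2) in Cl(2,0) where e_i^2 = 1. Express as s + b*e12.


Expand: (4*e1 + 5*e2)(4*e1 - 4*e2)
= 4*4*e1e1 + 4*(-4)*e1e2 + 5*4*e2e1 + 5*(-4)*e2e2
Using e1^2 = e2^2 = 1, e2e1 = -e1e2:
Scalar part s = 4*4 + 5*(-4) = 16 + (-20) = -4
Bivector part b = 4*(-4) - 5*4 = -16 - 20 = -36
uv = -4 - 36*e12


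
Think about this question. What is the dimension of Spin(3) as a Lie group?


Spin(n) double-covers SO(n); both have Lie algebra so(n) of dimension n(n-1)/2.
n = 3
n(n-1) = 3 * 2 = 6
dim Spin(3) = 6/2 = 3


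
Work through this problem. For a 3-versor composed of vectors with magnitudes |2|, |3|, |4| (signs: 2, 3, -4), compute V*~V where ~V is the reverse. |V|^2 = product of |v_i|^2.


Each vector v_i has |v_i|^2 = s_i^2
Squared scales: 2^2 = 4, 3^2 = 9, (-4)^2 = 16
|V|^2 = 4 * 9 * 16
= 576


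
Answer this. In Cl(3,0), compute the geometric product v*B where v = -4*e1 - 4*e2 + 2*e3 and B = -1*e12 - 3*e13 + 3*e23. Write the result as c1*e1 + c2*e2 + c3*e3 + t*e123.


vB has grade-1 (vector) and grade-3 (trivector) parts: vB = (v _| B) + (v ^ B).
Vector part <vB>_1:
  e1: -v2*b12 - v3*b13 = -(-4)*(-1) - (2)*(-3) = 2
  e2: v1*b12 - v3*b23 = (-4)*(-1) - (2)*(3) = -2
  e3: v1*b13 + v2*b23 = (-4)*(-3) + (-4)*(3) = 0
Trivector part <vB>_3:
  e123: v1*b23 - v2*b13 + v3*b12 = (-4)*(3) - (-4)*(-3) + (2)*(-1) = -26
vB = 2*e1 - 2*e2 + 0*e3 - 26*e123


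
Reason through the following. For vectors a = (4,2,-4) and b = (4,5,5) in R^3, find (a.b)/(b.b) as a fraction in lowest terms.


Projection coefficient = (a . b) / (b . b)
a . b = 4*4 + 2*5 + (-4)*5
= 16 + 10 + (-20) = 6
b . b = 4^2 + 5^2 + 5^2
= 16 + 25 + 25 = 66
Coefficient = 6/66
In lowest terms: 1/11


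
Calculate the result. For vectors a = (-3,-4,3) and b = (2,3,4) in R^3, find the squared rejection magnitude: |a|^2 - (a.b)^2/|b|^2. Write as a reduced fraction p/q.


|a|^2 = (-3)^2 + (-4)^2 + 3^2 = 34
|b|^2 = 2^2 + 3^2 + 4^2 = 29
a . b = (-3)*2 + (-4)*3 + 3*4 = -6
(a.b)^2 = (-6)^2 = 36
|rej|^2 = 34 - 36/29
= (986 - 36)/29
= 950/29
In lowest terms: 950/29


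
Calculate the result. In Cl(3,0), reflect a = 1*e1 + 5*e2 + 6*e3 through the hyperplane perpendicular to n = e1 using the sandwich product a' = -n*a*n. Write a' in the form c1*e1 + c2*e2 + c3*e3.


Reflection formula: a' = -n*a*n, with n = e1 (unit vector, n^2 = 1).
For reflection through hyperplane perp to e1:
The component along e1 flips sign, others stay.
a = (1, 5, 6)
a' = (-1, 5, 6)
a' = -1*e1 + 5*e2 + 6*e3


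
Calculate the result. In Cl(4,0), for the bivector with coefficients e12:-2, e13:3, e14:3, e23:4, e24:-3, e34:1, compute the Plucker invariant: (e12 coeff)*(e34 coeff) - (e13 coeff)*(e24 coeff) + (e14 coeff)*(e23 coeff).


Plucker relation: af - be + cd
a*f = (-2)*1 = -2
b*e = 3*(-3) = -9
c*d = 3*4 = 12
af - be + cd = -2 - (-9) + 12
= 19


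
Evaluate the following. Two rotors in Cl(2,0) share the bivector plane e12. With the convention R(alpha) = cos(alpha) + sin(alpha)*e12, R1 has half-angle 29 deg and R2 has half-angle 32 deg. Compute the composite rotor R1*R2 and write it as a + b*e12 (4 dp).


Same-plane rotors commute and their half-angles add:
R1*R2 = cos(a1 + a2) + sin(a1 + a2)*e12.
a1 + a2 = 29 + 32 = 61 deg
cos(61 deg) = 0.4848
sin(61 deg) = 0.8746
R1*R2 = 0.4848 + 0.8746*e12


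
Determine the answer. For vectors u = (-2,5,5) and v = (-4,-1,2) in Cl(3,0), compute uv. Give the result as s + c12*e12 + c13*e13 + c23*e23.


In Cl(3,0): e_i^2 = 1, e_ie_j = -e_je_i for i != j.
Scalar part = u . v = (-2)*(-4) + 5*(-1) + 5*2
= 8 + (-5) + 10 = 13
e12 coeff = (-2)*(-1) - 5*(-4) = 2 - (-20) = 22
e13 coeff = (-2)*2 - 5*(-4) = -4 - (-20) = 16
e23 coeff = 5*2 - 5*(-1) = 10 - (-5) = 15
uv = 13 + 22*e12 + 16*e13 + 15*e23


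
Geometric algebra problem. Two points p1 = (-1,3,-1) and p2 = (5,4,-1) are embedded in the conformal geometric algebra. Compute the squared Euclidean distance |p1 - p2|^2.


p1 - p2 = (-6, -1, 0)
|p1 - p2|^2 = (-6)^2 + (-1)^2 + 0^2
= 36 + 1 + 0
= 37


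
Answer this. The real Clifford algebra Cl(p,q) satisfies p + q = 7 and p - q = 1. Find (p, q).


We need p + q = 7 and p - q = 1.
Adding: 2p = 7 + 1 = 8, so p = 4.
Then q = 7 - 4 = 3.
(p, q) = (4, 3)


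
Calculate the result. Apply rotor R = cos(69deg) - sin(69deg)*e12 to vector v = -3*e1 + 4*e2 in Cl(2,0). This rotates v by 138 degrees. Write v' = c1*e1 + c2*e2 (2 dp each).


Rotor R = cos(69deg) - sin(69deg)*e12
Rotation angle theta = 2 * 69 = 138 degrees
v' = R*v*~R rotates v by theta.
cos(138deg) = -0.7431, sin(138deg) = 0.6691
v'_1 = -3*cos(138deg) - 4*sin(138deg)
= -3*(-0.7431) - 4*0.6691
= -0.45
v'_2 = -3*sin(138deg) + 4*cos(138deg)
= -3*0.6691 + 4*(-0.7431)
= -4.98
v' = -0.45*e1 - 4.98*e2


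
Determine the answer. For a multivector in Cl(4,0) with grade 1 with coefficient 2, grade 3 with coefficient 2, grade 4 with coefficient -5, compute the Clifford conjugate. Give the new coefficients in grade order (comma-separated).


Clifford conjugate sign for grade k: (-1)^(k(k+1)/2)
Grade 1: (-1)^(1*2/2) = (-1)^1 = -1, coeff 2 -> -2
Grade 3: (-1)^(3*4/2) = (-1)^6 = 1, coeff 2 -> 2
Grade 4: (-1)^(4*5/2) = (-1)^10 = 1, coeff -5 -> -5
Conjugated coefficients: -2, 2, -5


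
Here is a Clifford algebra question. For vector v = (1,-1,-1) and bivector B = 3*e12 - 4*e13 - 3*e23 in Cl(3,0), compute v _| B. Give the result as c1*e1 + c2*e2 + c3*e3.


Left contraction v _| B = <vB>_1 (grade-1 part of the geometric product vB).
Using e1_|e12 = e2, e2_|e12 = -e1, e1_|e13 = e3, e3_|e13 = -e1, e2_|e23 = e3, e3_|e23 = -e2:
e1 coeff: -v2*b12 - v3*b13 = -(-1)*(3) - (-1)*(-4) = -1
e2 coeff: v1*b12 - v3*b23 = (1)*(3) - (-1)*(-3) = 0
e3 coeff: v1*b13 + v2*b23 = (1)*(-4) + (-1)*(-3) = -1
v _| B = -1*e1 + 0*e2 - 1*e3


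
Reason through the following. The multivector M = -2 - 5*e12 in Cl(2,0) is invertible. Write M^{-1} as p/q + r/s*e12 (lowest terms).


M = -2 - 5*e12, where e12^2 = -1.
Since M commutes with its reverse ~M = a - b*e12, M * ~M = a^2 - b^2*e12^2 = a^2 + b^2.
So M^{-1} = ~M / (a^2 + b^2) = (a - b*e12)/(a^2 + b^2).
a^2 + b^2 = 4 + 25 = 29
Scalar part = -2/29 = -2/29
Bivector coeff = 5/29 = 5/29
M^{-1} = -2/29 + 5/29*e12


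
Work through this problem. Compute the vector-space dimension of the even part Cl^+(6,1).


Even subalgebra dimension = 2^(n-1)
n = 6 + 1 = 7
2^(7 - 1) = 2^6 = 64
Verification: sum of C(7,k) for even k = 1 + 21 + 35 + 7 = 64
Result = 64


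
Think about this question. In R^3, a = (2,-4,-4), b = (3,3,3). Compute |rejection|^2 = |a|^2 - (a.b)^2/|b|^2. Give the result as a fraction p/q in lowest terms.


|a|^2 = 2^2 + (-4)^2 + (-4)^2 = 36
|b|^2 = 3^2 + 3^2 + 3^2 = 27
a . b = 2*3 + (-4)*3 + (-4)*3 = -18
(a.b)^2 = (-18)^2 = 324
|rej|^2 = 36 - 324/27
= (972 - 324)/27
= 648/27
In lowest terms: 24/1


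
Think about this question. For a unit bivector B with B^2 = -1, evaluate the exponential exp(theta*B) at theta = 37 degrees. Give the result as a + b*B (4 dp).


For a unit bivector B with B^2 = -1, the exponential series gives
e^(theta*B) = cos(theta) + sin(theta)*B (the GA analogue of Euler's formula).
theta = 37 degrees = 0.645772 rad
cos(37 deg) = 0.7986
sin(37 deg) = 0.6018
exp(theta*B) = 0.7986 + 0.6018*B


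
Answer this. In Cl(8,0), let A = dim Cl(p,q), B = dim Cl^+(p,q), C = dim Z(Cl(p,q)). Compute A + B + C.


n = 8 + 0 = 8
Total dim = 2^8 = 256
Even subalgebra dim = 2^7 = 128
n is even, so center dim = 1
Sum = 256 + 128 + 1 = 385


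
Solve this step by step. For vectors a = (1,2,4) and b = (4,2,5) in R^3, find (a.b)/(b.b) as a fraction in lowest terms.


Projection coefficient = (a . b) / (b . b)
a . b = 1*4 + 2*2 + 4*5
= 4 + 4 + 20 = 28
b . b = 4^2 + 2^2 + 5^2
= 16 + 4 + 25 = 45
Coefficient = 28/45
In lowest terms: 28/45


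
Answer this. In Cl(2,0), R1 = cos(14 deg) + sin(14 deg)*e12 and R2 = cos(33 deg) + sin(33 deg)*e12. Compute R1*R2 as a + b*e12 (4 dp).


Same-plane rotors commute and their half-angles add:
R1*R2 = cos(a1 + a2) + sin(a1 + a2)*e12.
a1 + a2 = 14 + 33 = 47 deg
cos(47 deg) = 0.6820
sin(47 deg) = 0.7314
R1*R2 = 0.6820 + 0.7314*e12


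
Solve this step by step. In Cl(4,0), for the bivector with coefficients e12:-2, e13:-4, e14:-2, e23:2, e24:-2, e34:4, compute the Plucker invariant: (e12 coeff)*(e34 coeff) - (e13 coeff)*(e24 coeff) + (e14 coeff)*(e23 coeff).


Plucker relation: af - be + cd
a*f = (-2)*4 = -8
b*e = (-4)*(-2) = 8
c*d = (-2)*2 = -4
af - be + cd = -8 - 8 + (-4)
= -20


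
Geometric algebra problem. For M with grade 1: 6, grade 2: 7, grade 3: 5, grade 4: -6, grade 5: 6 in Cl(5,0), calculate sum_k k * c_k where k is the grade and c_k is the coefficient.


Grade-weighted sum = sum of grade_k * coefficient_k
1*6 = 6
2*7 = 14
3*5 = 15
4*(-6) = -24
5*6 = 30
Total = 6 + 14 + 15 + (-24) + 30 = 41


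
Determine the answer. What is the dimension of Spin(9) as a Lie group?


Spin(n) double-covers SO(n); both have Lie algebra so(n) of dimension n(n-1)/2.
n = 9
n(n-1) = 9 * 8 = 72
dim Spin(9) = 72/2 = 36


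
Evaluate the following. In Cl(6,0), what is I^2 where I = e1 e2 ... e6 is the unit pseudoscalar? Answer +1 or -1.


The pseudoscalar I = e1...e_n (product of all n generators) of Cl(p,q) satisfies I^2 = (-1)^(q + n(n-1)/2).
p = 6, q = 0, n = p + q = 6
n(n-1)/2 = 6 * 5 / 2 = 15
Exponent = q + n(n-1)/2 = 0 + 15 = 15
I^2 = (-1)^15 = -1


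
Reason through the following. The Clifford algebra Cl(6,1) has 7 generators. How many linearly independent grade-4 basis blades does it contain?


Number of grade-k basis blades in Cl(p,q) with n = p + q is C(n, k).
n = 6 + 1 = 7
C(7, 4) = 7! / (4! * 3!)
= 5040 / (24 * 6)
= 35


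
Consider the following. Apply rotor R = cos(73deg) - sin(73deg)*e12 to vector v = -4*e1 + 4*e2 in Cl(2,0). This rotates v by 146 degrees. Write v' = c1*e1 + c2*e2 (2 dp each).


Rotor R = cos(73deg) - sin(73deg)*e12
Rotation angle theta = 2 * 73 = 146 degrees
v' = R*v*~R rotates v by theta.
cos(146deg) = -0.8290, sin(146deg) = 0.5592
v'_1 = -4*cos(146deg) - 4*sin(146deg)
= -4*(-0.8290) - 4*0.5592
= 1.08
v'_2 = -4*sin(146deg) + 4*cos(146deg)
= -4*0.5592 + 4*(-0.8290)
= -5.55
v' = 1.08*e1 - 5.55*e2


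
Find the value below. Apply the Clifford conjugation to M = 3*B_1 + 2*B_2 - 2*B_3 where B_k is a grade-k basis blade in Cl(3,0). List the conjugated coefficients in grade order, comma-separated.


Clifford conjugate sign for grade k: (-1)^(k(k+1)/2)
Grade 1: (-1)^(1*2/2) = (-1)^1 = -1, coeff 3 -> -3
Grade 2: (-1)^(2*3/2) = (-1)^3 = -1, coeff 2 -> -2
Grade 3: (-1)^(3*4/2) = (-1)^6 = 1, coeff -2 -> -2
Conjugated coefficients: -3, -2, -2


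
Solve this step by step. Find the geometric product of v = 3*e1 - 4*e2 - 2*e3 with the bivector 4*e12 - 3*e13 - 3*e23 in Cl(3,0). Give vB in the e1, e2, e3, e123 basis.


vB has grade-1 (vector) and grade-3 (trivector) parts: vB = (v _| B) + (v ^ B).
Vector part <vB>_1:
  e1: -v2*b12 - v3*b13 = -(-4)*(4) - (-2)*(-3) = 10
  e2: v1*b12 - v3*b23 = (3)*(4) - (-2)*(-3) = 6
  e3: v1*b13 + v2*b23 = (3)*(-3) + (-4)*(-3) = 3
Trivector part <vB>_3:
  e123: v1*b23 - v2*b13 + v3*b12 = (3)*(-3) - (-4)*(-3) + (-2)*(4) = -29
vB = 10*e1 + 6*e2 + 3*e3 - 29*e123


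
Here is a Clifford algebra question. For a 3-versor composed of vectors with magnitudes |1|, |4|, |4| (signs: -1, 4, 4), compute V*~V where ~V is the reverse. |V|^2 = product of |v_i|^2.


Each vector v_i has |v_i|^2 = s_i^2
Squared scales: (-1)^2 = 1, 4^2 = 16, 4^2 = 16
|V|^2 = 1 * 16 * 16
= 256


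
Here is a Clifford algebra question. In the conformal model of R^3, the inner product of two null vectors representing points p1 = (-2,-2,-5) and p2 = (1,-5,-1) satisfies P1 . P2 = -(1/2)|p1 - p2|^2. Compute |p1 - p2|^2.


p1 - p2 = (-3, 3, -4)
|p1 - p2|^2 = (-3)^2 + 3^2 + (-4)^2
= 9 + 9 + 16
= 34
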